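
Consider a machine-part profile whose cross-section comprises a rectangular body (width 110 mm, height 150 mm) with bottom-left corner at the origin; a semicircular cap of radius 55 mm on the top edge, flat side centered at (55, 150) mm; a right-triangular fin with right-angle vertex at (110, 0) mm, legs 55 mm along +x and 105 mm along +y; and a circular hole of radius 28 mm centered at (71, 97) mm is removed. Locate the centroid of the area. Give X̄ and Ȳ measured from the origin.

X̄ = 62.95 mm, Ȳ = 88.73 mm

Part | A | x̄ᵢ | ȳᵢ | A·x̄ᵢ | A·ȳᵢ
rectangular body | 16500.00 | 55.00 | 75.00 | 907500.00 | 1237500.00
semicircular top | 4751.66 | 55.00 | 173.34 | 261341.24 | 823665.50
triangular fin | 2887.50 | 128.33 | 35.00 | 370562.50 | 101062.50
hole | -2463.01 | 71.00 | 97.00 | -174873.61 | -238911.84
Σ | 21676.15 |  |  | 1364530.13 | 1923316.16
X̄ = 1364530.13 / 21676.15 = 62.95 mm
Ȳ = 1923316.16 / 21676.15 = 88.73 mm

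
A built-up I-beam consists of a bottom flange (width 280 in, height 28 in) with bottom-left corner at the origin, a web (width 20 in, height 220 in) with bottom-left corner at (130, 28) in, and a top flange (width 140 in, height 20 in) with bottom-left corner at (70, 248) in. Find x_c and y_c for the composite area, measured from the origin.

bottom flange: A = 280 × 28 = 7840.00, centroid at (140.00, 14.00).
web: A = 20 × 220 = 4400.00, centroid at (140.00, 138.00).
top flange: A = 140 × 20 = 2800.00, centroid at (140.00, 258.00).
ΣA = 15040.00 in²
ΣAx_c = (7840.00)(140.00) + (4400.00)(140.00) + (2800.00)(140.00) = 2105600.00 in³
ΣAy_c = (7840.00)(14.00) + (4400.00)(138.00) + (2800.00)(258.00) = 1439360.00 in³
x_c = 2105600.00 / 15040.00 = 140.00 in
y_c = 1439360.00 / 15040.00 = 95.70 in

x_c = 140.00 in, y_c = 95.70 in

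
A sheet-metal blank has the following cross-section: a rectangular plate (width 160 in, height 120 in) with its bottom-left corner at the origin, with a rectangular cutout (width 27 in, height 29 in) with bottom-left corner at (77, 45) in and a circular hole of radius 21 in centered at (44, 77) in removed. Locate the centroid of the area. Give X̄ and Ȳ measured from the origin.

X̄ = 82.45 in, Ȳ = 58.64 in

Part | A | x̄ᵢ | ȳᵢ | A·x̄ᵢ | A·ȳᵢ
plate | 19200.00 | 80.00 | 60.00 | 1536000.00 | 1152000.00
hole 1 | -783.00 | 90.50 | 59.50 | -70861.50 | -46588.50
hole 2 | -1385.44 | 44.00 | 77.00 | -60959.46 | -106679.06
Σ | 17031.56 |  |  | 1404179.04 | 998732.44
X̄ = 1404179.04 / 17031.56 = 82.45 in
Ȳ = 998732.44 / 17031.56 = 58.64 in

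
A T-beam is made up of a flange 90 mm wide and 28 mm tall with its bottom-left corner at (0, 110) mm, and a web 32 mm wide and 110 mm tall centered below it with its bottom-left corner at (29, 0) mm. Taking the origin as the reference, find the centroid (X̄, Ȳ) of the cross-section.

X̄ = 45.00 mm, Ȳ = 83.79 mm

web: A = 32 × 110 = 3520.00, centroid at (45.00, 55.00).
flange: A = 90 × 28 = 2520.00, centroid at (45.00, 124.00).
ΣA = 6040.00 mm², ΣAX̄ = 271800.00 mm³, ΣAȲ = 506080.00 mm³.
X̄ = 271800.00/6040.00 = 45.00 mm; Ȳ = 506080.00/6040.00 = 83.79 mm.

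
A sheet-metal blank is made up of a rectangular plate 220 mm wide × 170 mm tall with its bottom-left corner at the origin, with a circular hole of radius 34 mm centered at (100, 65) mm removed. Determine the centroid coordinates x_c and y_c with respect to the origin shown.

x_c = 111.08 mm, y_c = 87.15 mm

plate: A = 220 × 170 = 37400.00, centroid at (110.00, 85.00).
hole: A = −π·34² = -3631.68, centroid at (100.00, 65.00).
ΣA = 33768.32 mm², ΣAx_c = 3750831.89 mm³, ΣAy_c = 2942940.73 mm³.
x_c = 3750831.89/33768.32 = 111.08 mm; y_c = 2942940.73/33768.32 = 87.15 mm.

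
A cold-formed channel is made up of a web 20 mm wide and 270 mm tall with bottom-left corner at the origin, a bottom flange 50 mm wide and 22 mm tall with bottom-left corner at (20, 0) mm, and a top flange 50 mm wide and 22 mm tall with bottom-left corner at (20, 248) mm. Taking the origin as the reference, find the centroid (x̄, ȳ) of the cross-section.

web: A = 20 × 270 = 5400.00, centroid at (10.00, 135.00).
bottom flange: A = 50 × 22 = 1100.00, centroid at (45.00, 11.00).
top flange: A = 50 × 22 = 1100.00, centroid at (45.00, 259.00).
ΣA = 7600.00 mm², ΣAx̄ = 153000.00 mm³, ΣAȳ = 1026000.00 mm³.
x̄ = 153000.00/7600.00 = 20.13 mm; ȳ = 1026000.00/7600.00 = 135.00 mm.

x̄ = 20.13 mm, ȳ = 135.00 mm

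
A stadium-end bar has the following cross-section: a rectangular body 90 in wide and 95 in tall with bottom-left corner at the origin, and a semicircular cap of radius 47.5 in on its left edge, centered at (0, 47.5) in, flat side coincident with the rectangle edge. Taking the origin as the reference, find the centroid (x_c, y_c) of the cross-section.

Part | A | x̄ᵢ | ȳᵢ | A·x̄ᵢ | A·ȳᵢ
rectangular body | 8550.00 | 45.00 | 47.50 | 384750.00 | 406125.00
semicircular end | 3544.11 | -20.16 | 47.50 | -71447.92 | 168345.19
Σ | 12094.11 |  |  | 313302.08 | 574470.19
x_c = 313302.08 / 12094.11 = 25.91 in
y_c = 574470.19 / 12094.11 = 47.50 in

x_c = 25.91 in, y_c = 47.50 in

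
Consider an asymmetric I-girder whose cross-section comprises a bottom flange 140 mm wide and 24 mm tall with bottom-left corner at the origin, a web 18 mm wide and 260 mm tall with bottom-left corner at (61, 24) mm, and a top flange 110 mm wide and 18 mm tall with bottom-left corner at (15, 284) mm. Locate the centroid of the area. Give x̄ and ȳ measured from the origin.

bottom flange: A = 140 × 24 = 3360.00, centroid at (70.00, 12.00).
web: A = 18 × 260 = 4680.00, centroid at (70.00, 154.00).
top flange: A = 110 × 18 = 1980.00, centroid at (70.00, 293.00).
ΣA = 10020.00 mm², ΣAx̄ = 701400.00 mm³, ΣAȳ = 1341180.00 mm³.
x̄ = 701400.00/10020.00 = 70.00 mm; ȳ = 1341180.00/10020.00 = 133.85 mm.

x̄ = 70.00 mm, ȳ = 133.85 mm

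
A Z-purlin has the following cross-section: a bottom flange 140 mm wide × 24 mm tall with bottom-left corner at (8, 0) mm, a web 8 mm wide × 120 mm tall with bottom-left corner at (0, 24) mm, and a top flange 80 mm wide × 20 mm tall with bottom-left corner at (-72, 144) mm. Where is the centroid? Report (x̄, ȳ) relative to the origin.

x̄ = 36.27 mm, ȳ = 62.05 mm

bottom flange: A = 140 × 24 = 3360.00, centroid at (78.00, 12.00).
web: A = 8 × 120 = 960.00, centroid at (4.00, 84.00).
top flange: A = 80 × 20 = 1600.00, centroid at (-32.00, 154.00).
ΣA = 5920.00 mm², ΣAx̄ = 214720.00 mm³, ΣAȳ = 367360.00 mm³.
x̄ = 214720.00/5920.00 = 36.27 mm; ȳ = 367360.00/5920.00 = 62.05 mm.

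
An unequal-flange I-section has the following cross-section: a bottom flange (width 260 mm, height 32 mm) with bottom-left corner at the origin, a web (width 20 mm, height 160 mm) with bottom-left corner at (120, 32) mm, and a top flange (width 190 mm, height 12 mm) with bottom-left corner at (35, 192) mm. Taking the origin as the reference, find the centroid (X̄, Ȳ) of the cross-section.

bottom flange: A = 260 × 32 = 8320.00, centroid at (130.00, 16.00).
web: A = 20 × 160 = 3200.00, centroid at (130.00, 112.00).
top flange: A = 190 × 12 = 2280.00, centroid at (130.00, 198.00).
ΣA = 13800.00 mm², ΣAX̄ = 1794000.00 mm³, ΣAȲ = 942960.00 mm³.
X̄ = 1794000.00/13800.00 = 130.00 mm; Ȳ = 942960.00/13800.00 = 68.33 mm.

X̄ = 130.00 mm, Ȳ = 68.33 mm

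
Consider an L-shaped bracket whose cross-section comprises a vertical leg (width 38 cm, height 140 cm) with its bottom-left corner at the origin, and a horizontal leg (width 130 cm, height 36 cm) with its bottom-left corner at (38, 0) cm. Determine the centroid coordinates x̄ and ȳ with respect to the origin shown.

Part | A | x̄ᵢ | ȳᵢ | A·x̄ᵢ | A·ȳᵢ
vertical leg | 5320.00 | 19.00 | 70.00 | 101080.00 | 372400.00
horizontal leg | 4680.00 | 103.00 | 18.00 | 482040.00 | 84240.00
Σ | 10000.00 |  |  | 583120.00 | 456640.00
x̄ = 583120.00 / 10000.00 = 58.31 cm
ȳ = 456640.00 / 10000.00 = 45.66 cm

x̄ = 58.31 cm, ȳ = 45.66 cm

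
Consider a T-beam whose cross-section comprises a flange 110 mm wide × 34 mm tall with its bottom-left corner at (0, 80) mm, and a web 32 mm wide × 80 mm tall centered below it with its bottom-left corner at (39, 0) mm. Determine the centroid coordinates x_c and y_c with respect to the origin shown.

x_c = 55.00 mm, y_c = 73.84 mm

web: A = 32 × 80 = 2560.00, centroid at (55.00, 40.00).
flange: A = 110 × 34 = 3740.00, centroid at (55.00, 97.00).
ΣA = 6300.00 mm²
ΣAx_c = (2560.00)(55.00) + (3740.00)(55.00) = 346500.00 mm³
ΣAy_c = (2560.00)(40.00) + (3740.00)(97.00) = 465180.00 mm³
x_c = 346500.00 / 6300.00 = 55.00 mm
y_c = 465180.00 / 6300.00 = 73.84 mm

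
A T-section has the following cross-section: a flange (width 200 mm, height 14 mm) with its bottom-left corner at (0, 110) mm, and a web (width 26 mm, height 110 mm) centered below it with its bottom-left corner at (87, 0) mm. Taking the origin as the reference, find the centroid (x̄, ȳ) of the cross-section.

x̄ = 100.00 mm, ȳ = 85.67 mm

Part | A | x̄ᵢ | ȳᵢ | A·x̄ᵢ | A·ȳᵢ
web | 2860.00 | 100.00 | 55.00 | 286000.00 | 157300.00
flange | 2800.00 | 100.00 | 117.00 | 280000.00 | 327600.00
Σ | 5660.00 |  |  | 566000.00 | 484900.00
x̄ = 566000.00 / 5660.00 = 100.00 mm
ȳ = 484900.00 / 5660.00 = 85.67 mm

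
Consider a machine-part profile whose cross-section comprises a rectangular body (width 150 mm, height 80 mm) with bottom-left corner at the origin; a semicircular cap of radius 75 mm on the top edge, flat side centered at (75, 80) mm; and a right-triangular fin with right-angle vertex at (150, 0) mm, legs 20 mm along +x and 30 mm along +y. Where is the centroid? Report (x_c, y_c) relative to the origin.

rectangular body: A = 150 × 80 = 12000.00, centroid at (75.00, 40.00).
semicircular top: A = ½π·75² = 8835.73, centroid at (75.00, 111.83).
triangular fin: A = ½·20·30 = 300.00, centroid at (156.67, 10.00).
ΣA = 21135.73 mm², ΣAx_c = 1609679.70 mm³, ΣAy_c = 1471108.35 mm³.
x_c = 1609679.70/21135.73 = 76.16 mm; y_c = 1471108.35/21135.73 = 69.60 mm.

x_c = 76.16 mm, y_c = 69.60 mm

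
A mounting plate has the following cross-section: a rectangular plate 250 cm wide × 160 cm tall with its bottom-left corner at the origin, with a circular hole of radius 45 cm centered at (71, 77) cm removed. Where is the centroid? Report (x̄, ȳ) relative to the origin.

x̄ = 135.21 cm, ȳ = 80.57 cm

Part | A | x̄ᵢ | ȳᵢ | A·x̄ᵢ | A·ȳᵢ
plate | 40000.00 | 125.00 | 80.00 | 5000000.00 | 3200000.00
hole | -6361.73 | 71.00 | 77.00 | -451682.48 | -489852.83
Σ | 33638.27 |  |  | 4548317.52 | 2710147.17
x̄ = 4548317.52 / 33638.27 = 135.21 cm
ȳ = 2710147.17 / 33638.27 = 80.57 cm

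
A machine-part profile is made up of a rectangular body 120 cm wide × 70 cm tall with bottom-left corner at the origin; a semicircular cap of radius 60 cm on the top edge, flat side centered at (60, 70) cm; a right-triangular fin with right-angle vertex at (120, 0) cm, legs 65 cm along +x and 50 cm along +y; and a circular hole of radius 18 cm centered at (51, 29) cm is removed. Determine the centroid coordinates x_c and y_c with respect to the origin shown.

Part | A | x̄ᵢ | ȳᵢ | A·x̄ᵢ | A·ȳᵢ
rectangular body | 8400.00 | 60.00 | 35.00 | 504000.00 | 294000.00
semicircular top | 5654.87 | 60.00 | 95.46 | 339292.01 | 539840.67
triangular fin | 1625.00 | 141.67 | 16.67 | 230208.33 | 27083.33
hole | -1017.88 | 51.00 | 29.00 | -51911.68 | -29518.40
Σ | 14661.99 |  |  | 1021588.66 | 831405.60
x_c = 1021588.66 / 14661.99 = 69.68 cm
y_c = 831405.60 / 14661.99 = 56.70 cm

x_c = 69.68 cm, y_c = 56.70 cm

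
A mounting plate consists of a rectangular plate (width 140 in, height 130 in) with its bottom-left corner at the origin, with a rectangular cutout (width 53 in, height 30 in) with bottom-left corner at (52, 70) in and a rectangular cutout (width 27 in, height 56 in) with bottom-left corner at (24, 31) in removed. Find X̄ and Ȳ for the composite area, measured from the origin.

X̄ = 72.36 in, Ȳ = 63.49 in

Part | A | x̄ᵢ | ȳᵢ | A·x̄ᵢ | A·ȳᵢ
plate | 18200.00 | 70.00 | 65.00 | 1274000.00 | 1183000.00
hole 1 | -1590.00 | 78.50 | 85.00 | -124815.00 | -135150.00
hole 2 | -1512.00 | 37.50 | 59.00 | -56700.00 | -89208.00
Σ | 15098.00 |  |  | 1092485.00 | 958642.00
X̄ = 1092485.00 / 15098.00 = 72.36 in
Ȳ = 958642.00 / 15098.00 = 63.49 in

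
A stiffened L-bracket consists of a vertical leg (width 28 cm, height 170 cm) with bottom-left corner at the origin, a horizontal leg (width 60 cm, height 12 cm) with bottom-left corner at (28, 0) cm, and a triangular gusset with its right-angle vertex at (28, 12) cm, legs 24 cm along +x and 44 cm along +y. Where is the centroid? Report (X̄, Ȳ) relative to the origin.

X̄ = 21.21 cm, Ȳ = 70.41 cm

vertical leg: A = 28 × 170 = 4760.00, centroid at (14.00, 85.00).
horizontal leg: A = 60 × 12 = 720.00, centroid at (58.00, 6.00).
gusset: A = ½·24·44 = 528.00, centroid at (36.00, 26.67).
ΣA = 6008.00 cm²
ΣAX̄ = (4760.00)(14.00) + (720.00)(58.00) + (528.00)(36.00) = 127408.00 cm³
ΣAȲ = (4760.00)(85.00) + (720.00)(6.00) + (528.00)(26.67) = 423000.00 cm³
X̄ = 127408.00 / 6008.00 = 21.21 cm
Ȳ = 423000.00 / 6008.00 = 70.41 cm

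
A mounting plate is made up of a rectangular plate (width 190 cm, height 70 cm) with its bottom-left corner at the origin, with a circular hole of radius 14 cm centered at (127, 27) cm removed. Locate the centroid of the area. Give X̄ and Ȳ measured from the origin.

plate: A = 190 × 70 = 13300.00, centroid at (95.00, 35.00).
hole: A = −π·14² = -615.75, centroid at (127.00, 27.00).
ΣA = 12684.25 cm²
ΣAX̄ = (13300.00)(95.00) + (-615.75)(127.00) = 1185299.48 cm³
ΣAȲ = (13300.00)(35.00) + (-615.75)(27.00) = 448874.69 cm³
X̄ = 1185299.48 / 12684.25 = 93.45 cm
Ȳ = 448874.69 / 12684.25 = 35.39 cm

X̄ = 93.45 cm, Ȳ = 35.39 cm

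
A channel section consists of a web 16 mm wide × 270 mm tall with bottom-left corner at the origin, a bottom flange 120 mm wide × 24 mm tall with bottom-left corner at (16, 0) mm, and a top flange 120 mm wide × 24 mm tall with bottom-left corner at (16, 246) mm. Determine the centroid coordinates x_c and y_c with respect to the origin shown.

web: A = 16 × 270 = 4320.00, centroid at (8.00, 135.00).
bottom flange: A = 120 × 24 = 2880.00, centroid at (76.00, 12.00).
top flange: A = 120 × 24 = 2880.00, centroid at (76.00, 258.00).
ΣA = 10080.00 mm², ΣAx_c = 472320.00 mm³, ΣAy_c = 1360800.00 mm³.
x_c = 472320.00/10080.00 = 46.86 mm; y_c = 1360800.00/10080.00 = 135.00 mm.

x_c = 46.86 mm, y_c = 135.00 mm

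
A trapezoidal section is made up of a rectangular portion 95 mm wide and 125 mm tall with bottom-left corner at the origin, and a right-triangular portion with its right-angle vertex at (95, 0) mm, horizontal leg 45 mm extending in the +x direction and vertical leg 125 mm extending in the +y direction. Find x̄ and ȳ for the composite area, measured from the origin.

rectangular portion: A = 95 × 125 = 11875.00, centroid at (47.50, 62.50).
triangular portion: A = ½·45·125 = 2812.50, centroid at (110.00, 41.67).
ΣA = 14687.50 mm², ΣAx̄ = 873437.50 mm³, ΣAȳ = 859375.00 mm³.
x̄ = 873437.50/14687.50 = 59.47 mm; ȳ = 859375.00/14687.50 = 58.51 mm.

x̄ = 59.47 mm, ȳ = 58.51 mm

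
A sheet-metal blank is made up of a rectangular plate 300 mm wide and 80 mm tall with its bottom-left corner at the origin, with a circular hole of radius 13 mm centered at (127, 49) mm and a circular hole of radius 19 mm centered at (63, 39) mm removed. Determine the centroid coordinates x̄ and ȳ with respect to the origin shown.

plate: A = 300 × 80 = 24000.00, centroid at (150.00, 40.00).
hole 1: A = −π·13² = -530.93, centroid at (127.00, 49.00).
hole 2: A = −π·19² = -1134.11, centroid at (63.00, 39.00).
ΣA = 22334.96 mm², ΣAx̄ = 3461122.76 mm³, ΣAȳ = 889753.99 mm³.
x̄ = 3461122.76/22334.96 = 154.96 mm; ȳ = 889753.99/22334.96 = 39.84 mm.

x̄ = 154.96 mm, ȳ = 39.84 mm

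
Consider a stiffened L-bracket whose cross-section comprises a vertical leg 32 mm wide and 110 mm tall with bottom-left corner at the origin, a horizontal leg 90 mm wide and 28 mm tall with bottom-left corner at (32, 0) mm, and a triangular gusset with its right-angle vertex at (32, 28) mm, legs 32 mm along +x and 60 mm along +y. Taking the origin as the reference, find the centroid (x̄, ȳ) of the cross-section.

x̄ = 41.62 mm, ȳ = 39.28 mm

Part | A | x̄ᵢ | ȳᵢ | A·x̄ᵢ | A·ȳᵢ
vertical leg | 3520.00 | 16.00 | 55.00 | 56320.00 | 193600.00
horizontal leg | 2520.00 | 77.00 | 14.00 | 194040.00 | 35280.00
gusset | 960.00 | 42.67 | 48.00 | 40960.00 | 46080.00
Σ | 7000.00 |  |  | 291320.00 | 274960.00
x̄ = 291320.00 / 7000.00 = 41.62 mm
ȳ = 274960.00 / 7000.00 = 39.28 mm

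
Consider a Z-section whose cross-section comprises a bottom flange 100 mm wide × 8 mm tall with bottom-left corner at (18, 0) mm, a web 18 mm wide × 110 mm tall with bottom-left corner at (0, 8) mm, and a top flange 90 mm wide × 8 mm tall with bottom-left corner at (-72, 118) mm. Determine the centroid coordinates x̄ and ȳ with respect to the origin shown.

Part | A | x̄ᵢ | ȳᵢ | A·x̄ᵢ | A·ȳᵢ
bottom flange | 800.00 | 68.00 | 4.00 | 54400.00 | 3200.00
web | 1980.00 | 9.00 | 63.00 | 17820.00 | 124740.00
top flange | 720.00 | -27.00 | 122.00 | -19440.00 | 87840.00
Σ | 3500.00 |  |  | 52780.00 | 215780.00
x̄ = 52780.00 / 3500.00 = 15.08 mm
ȳ = 215780.00 / 3500.00 = 61.65 mm

x̄ = 15.08 mm, ȳ = 61.65 mm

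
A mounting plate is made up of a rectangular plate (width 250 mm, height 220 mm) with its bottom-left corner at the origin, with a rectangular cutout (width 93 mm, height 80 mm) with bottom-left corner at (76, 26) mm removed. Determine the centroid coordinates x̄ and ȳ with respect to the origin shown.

plate: A = 250 × 220 = 55000.00, centroid at (125.00, 110.00).
hole: A = −(93 × 80) = -7440.00, centroid at (122.50, 66.00).
ΣA = 47560.00 mm²
ΣAx̄ = (55000.00)(125.00) + (-7440.00)(122.50) = 5963600.00 mm³
ΣAȳ = (55000.00)(110.00) + (-7440.00)(66.00) = 5558960.00 mm³
x̄ = 5963600.00 / 47560.00 = 125.39 mm
ȳ = 5558960.00 / 47560.00 = 116.88 mm

x̄ = 125.39 mm, ȳ = 116.88 mm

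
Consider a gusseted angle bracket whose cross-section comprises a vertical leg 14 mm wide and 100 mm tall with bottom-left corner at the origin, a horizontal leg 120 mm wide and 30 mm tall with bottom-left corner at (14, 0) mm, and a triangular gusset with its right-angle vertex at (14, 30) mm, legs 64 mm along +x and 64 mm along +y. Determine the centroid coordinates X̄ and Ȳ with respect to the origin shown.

X̄ = 49.46 mm, Ȳ = 32.51 mm

vertical leg: A = 14 × 100 = 1400.00, centroid at (7.00, 50.00).
horizontal leg: A = 120 × 30 = 3600.00, centroid at (74.00, 15.00).
gusset: A = ½·64·64 = 2048.00, centroid at (35.33, 51.33).
ΣA = 7048.00 mm², ΣAX̄ = 348562.67 mm³, ΣAȲ = 229130.67 mm³.
X̄ = 348562.67/7048.00 = 49.46 mm; Ȳ = 229130.67/7048.00 = 32.51 mm.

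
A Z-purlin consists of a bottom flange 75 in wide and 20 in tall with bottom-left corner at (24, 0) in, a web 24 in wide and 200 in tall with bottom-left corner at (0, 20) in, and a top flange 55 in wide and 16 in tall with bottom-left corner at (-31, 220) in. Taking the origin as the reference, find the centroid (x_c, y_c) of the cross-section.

bottom flange: A = 75 × 20 = 1500.00, centroid at (61.50, 10.00).
web: A = 24 × 200 = 4800.00, centroid at (12.00, 120.00).
top flange: A = 55 × 16 = 880.00, centroid at (-3.50, 228.00).
ΣA = 7180.00 in², ΣAx_c = 146770.00 in³, ΣAy_c = 791640.00 in³.
x_c = 146770.00/7180.00 = 20.44 in; y_c = 791640.00/7180.00 = 110.26 in.

x_c = 20.44 in, y_c = 110.26 in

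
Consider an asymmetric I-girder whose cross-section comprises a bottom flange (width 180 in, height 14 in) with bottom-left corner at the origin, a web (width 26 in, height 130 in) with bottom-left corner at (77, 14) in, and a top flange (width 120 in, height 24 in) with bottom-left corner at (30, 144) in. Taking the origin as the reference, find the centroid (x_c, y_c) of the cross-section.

bottom flange: A = 180 × 14 = 2520.00, centroid at (90.00, 7.00).
web: A = 26 × 130 = 3380.00, centroid at (90.00, 79.00).
top flange: A = 120 × 24 = 2880.00, centroid at (90.00, 156.00).
ΣA = 8780.00 in²
ΣAx_c = (2520.00)(90.00) + (3380.00)(90.00) + (2880.00)(90.00) = 790200.00 in³
ΣAy_c = (2520.00)(7.00) + (3380.00)(79.00) + (2880.00)(156.00) = 733940.00 in³
x_c = 790200.00 / 8780.00 = 90.00 in
y_c = 733940.00 / 8780.00 = 83.59 in

x_c = 90.00 in, y_c = 83.59 in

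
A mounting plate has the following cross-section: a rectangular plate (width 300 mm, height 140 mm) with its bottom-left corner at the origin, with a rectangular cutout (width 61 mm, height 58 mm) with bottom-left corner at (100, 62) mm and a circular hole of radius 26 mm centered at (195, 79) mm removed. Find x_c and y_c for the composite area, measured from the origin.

Part | A | x̄ᵢ | ȳᵢ | A·x̄ᵢ | A·ȳᵢ
plate | 42000.00 | 150.00 | 70.00 | 6300000.00 | 2940000.00
hole 1 | -3538.00 | 130.50 | 91.00 | -461709.00 | -321958.00
hole 2 | -2123.72 | 195.00 | 79.00 | -414124.74 | -167773.61
Σ | 36338.28 |  |  | 5424166.26 | 2450268.39
x_c = 5424166.26 / 36338.28 = 149.27 mm
y_c = 2450268.39 / 36338.28 = 67.43 mm

x_c = 149.27 mm, y_c = 67.43 mm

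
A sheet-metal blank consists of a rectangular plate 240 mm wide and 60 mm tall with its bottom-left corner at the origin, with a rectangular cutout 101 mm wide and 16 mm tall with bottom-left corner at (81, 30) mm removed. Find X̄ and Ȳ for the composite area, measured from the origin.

X̄ = 118.55 mm, Ȳ = 28.99 mm

plate: A = 240 × 60 = 14400.00, centroid at (120.00, 30.00).
hole: A = −(101 × 16) = -1616.00, centroid at (131.50, 38.00).
ΣA = 12784.00 mm²
ΣAX̄ = (14400.00)(120.00) + (-1616.00)(131.50) = 1515496.00 mm³
ΣAȲ = (14400.00)(30.00) + (-1616.00)(38.00) = 370592.00 mm³
X̄ = 1515496.00 / 12784.00 = 118.55 mm
Ȳ = 370592.00 / 12784.00 = 28.99 mm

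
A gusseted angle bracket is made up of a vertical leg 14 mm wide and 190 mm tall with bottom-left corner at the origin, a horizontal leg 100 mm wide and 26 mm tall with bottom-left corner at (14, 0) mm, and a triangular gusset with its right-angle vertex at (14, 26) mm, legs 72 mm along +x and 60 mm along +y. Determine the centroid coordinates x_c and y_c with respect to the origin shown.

x_c = 36.00 mm, y_c = 52.00 mm

vertical leg: A = 14 × 190 = 2660.00, centroid at (7.00, 95.00).
horizontal leg: A = 100 × 26 = 2600.00, centroid at (64.00, 13.00).
gusset: A = ½·72·60 = 2160.00, centroid at (38.00, 46.00).
ΣA = 7420.00 mm²
ΣAx_c = (2660.00)(7.00) + (2600.00)(64.00) + (2160.00)(38.00) = 267100.00 mm³
ΣAy_c = (2660.00)(95.00) + (2600.00)(13.00) + (2160.00)(46.00) = 385860.00 mm³
x_c = 267100.00 / 7420.00 = 36.00 mm
y_c = 385860.00 / 7420.00 = 52.00 mm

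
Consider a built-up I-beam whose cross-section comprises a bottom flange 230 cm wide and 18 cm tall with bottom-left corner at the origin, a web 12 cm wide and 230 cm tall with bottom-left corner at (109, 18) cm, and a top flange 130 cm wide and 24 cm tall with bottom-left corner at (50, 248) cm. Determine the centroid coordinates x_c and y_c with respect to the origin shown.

bottom flange: A = 230 × 18 = 4140.00, centroid at (115.00, 9.00).
web: A = 12 × 230 = 2760.00, centroid at (115.00, 133.00).
top flange: A = 130 × 24 = 3120.00, centroid at (115.00, 260.00).
ΣA = 10020.00 cm²
ΣAx_c = (4140.00)(115.00) + (2760.00)(115.00) + (3120.00)(115.00) = 1152300.00 cm³
ΣAy_c = (4140.00)(9.00) + (2760.00)(133.00) + (3120.00)(260.00) = 1215540.00 cm³
x_c = 1152300.00 / 10020.00 = 115.00 cm
y_c = 1215540.00 / 10020.00 = 121.31 cm

x_c = 115.00 cm, y_c = 121.31 cm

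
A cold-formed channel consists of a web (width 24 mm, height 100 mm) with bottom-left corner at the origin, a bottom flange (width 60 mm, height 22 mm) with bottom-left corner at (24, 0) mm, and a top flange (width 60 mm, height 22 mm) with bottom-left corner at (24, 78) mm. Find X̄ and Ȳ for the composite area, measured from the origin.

X̄ = 34.00 mm, Ȳ = 50.00 mm

web: A = 24 × 100 = 2400.00, centroid at (12.00, 50.00).
bottom flange: A = 60 × 22 = 1320.00, centroid at (54.00, 11.00).
top flange: A = 60 × 22 = 1320.00, centroid at (54.00, 89.00).
ΣA = 5040.00 mm²
ΣAX̄ = (2400.00)(12.00) + (1320.00)(54.00) + (1320.00)(54.00) = 171360.00 mm³
ΣAȲ = (2400.00)(50.00) + (1320.00)(11.00) + (1320.00)(89.00) = 252000.00 mm³
X̄ = 171360.00 / 5040.00 = 34.00 mm
Ȳ = 252000.00 / 5040.00 = 50.00 mm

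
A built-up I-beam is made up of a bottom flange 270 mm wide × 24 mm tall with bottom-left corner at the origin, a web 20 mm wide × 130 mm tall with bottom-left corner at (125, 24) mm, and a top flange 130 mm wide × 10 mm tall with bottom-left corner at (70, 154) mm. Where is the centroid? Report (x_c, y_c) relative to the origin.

Part | A | x̄ᵢ | ȳᵢ | A·x̄ᵢ | A·ȳᵢ
bottom flange | 6480.00 | 135.00 | 12.00 | 874800.00 | 77760.00
web | 2600.00 | 135.00 | 89.00 | 351000.00 | 231400.00
top flange | 1300.00 | 135.00 | 159.00 | 175500.00 | 206700.00
Σ | 10380.00 |  |  | 1401300.00 | 515860.00
x_c = 1401300.00 / 10380.00 = 135.00 mm
y_c = 515860.00 / 10380.00 = 49.70 mm

x_c = 135.00 mm, y_c = 49.70 mm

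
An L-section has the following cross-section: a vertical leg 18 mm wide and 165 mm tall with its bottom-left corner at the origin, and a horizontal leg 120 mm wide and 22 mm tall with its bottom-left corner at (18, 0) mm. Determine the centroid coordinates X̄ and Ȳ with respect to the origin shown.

vertical leg: A = 18 × 165 = 2970.00, centroid at (9.00, 82.50).
horizontal leg: A = 120 × 22 = 2640.00, centroid at (78.00, 11.00).
ΣA = 5610.00 mm²
ΣAX̄ = (2970.00)(9.00) + (2640.00)(78.00) = 232650.00 mm³
ΣAȲ = (2970.00)(82.50) + (2640.00)(11.00) = 274065.00 mm³
X̄ = 232650.00 / 5610.00 = 41.47 mm
Ȳ = 274065.00 / 5610.00 = 48.85 mm

X̄ = 41.47 mm, Ȳ = 48.85 mm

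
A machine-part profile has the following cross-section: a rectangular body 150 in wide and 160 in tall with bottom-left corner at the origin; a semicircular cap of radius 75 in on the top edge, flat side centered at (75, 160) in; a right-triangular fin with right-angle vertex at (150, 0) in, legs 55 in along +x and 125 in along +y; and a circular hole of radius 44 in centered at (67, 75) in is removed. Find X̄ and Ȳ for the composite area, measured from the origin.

rectangular body: A = 150 × 160 = 24000.00, centroid at (75.00, 80.00).
semicircular top: A = ½π·75² = 8835.73, centroid at (75.00, 191.83).
triangular fin: A = ½·55·125 = 3437.50, centroid at (168.33, 41.67).
hole: A = −π·44² = -6082.12, centroid at (67.00, 75.00).
ΣA = 30191.11 in², ΣAX̄ = 2633823.27 in³, ΣAȲ = 3302036.61 in³.
X̄ = 2633823.27/30191.11 = 87.24 in; Ȳ = 3302036.61/30191.11 = 109.37 in.

X̄ = 87.24 in, Ȳ = 109.37 in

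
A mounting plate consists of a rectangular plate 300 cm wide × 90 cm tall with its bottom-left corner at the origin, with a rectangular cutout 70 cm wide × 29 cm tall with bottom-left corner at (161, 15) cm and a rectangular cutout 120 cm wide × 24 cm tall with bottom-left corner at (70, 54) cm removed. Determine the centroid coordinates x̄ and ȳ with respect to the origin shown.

plate: A = 300 × 90 = 27000.00, centroid at (150.00, 45.00).
hole 1: A = −(70 × 29) = -2030.00, centroid at (196.00, 29.50).
hole 2: A = −(120 × 24) = -2880.00, centroid at (130.00, 66.00).
ΣA = 22090.00 cm²
ΣAx̄ = (27000.00)(150.00) + (-2030.00)(196.00) + (-2880.00)(130.00) = 3277720.00 cm³
ΣAȳ = (27000.00)(45.00) + (-2030.00)(29.50) + (-2880.00)(66.00) = 965035.00 cm³
x̄ = 3277720.00 / 22090.00 = 148.38 cm
ȳ = 965035.00 / 22090.00 = 43.69 cm

x̄ = 148.38 cm, ȳ = 43.69 cm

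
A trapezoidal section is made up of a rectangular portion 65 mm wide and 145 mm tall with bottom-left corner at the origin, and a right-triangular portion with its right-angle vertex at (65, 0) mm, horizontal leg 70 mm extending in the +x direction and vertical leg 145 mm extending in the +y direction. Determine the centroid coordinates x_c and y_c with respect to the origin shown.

rectangular portion: A = 65 × 145 = 9425.00, centroid at (32.50, 72.50).
triangular portion: A = ½·70·145 = 5075.00, centroid at (88.33, 48.33).
ΣA = 14500.00 mm²
ΣAx_c = (9425.00)(32.50) + (5075.00)(88.33) = 754604.17 mm³
ΣAy_c = (9425.00)(72.50) + (5075.00)(48.33) = 928604.17 mm³
x_c = 754604.17 / 14500.00 = 52.04 mm
y_c = 928604.17 / 14500.00 = 64.04 mm

x_c = 52.04 mm, y_c = 64.04 mm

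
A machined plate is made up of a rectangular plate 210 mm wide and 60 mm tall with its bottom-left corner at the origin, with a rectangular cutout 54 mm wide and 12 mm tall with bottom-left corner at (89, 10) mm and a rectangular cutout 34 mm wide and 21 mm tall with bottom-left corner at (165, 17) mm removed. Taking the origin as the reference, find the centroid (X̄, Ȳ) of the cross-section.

X̄ = 99.47 mm, Ȳ = 30.97 mm

plate: A = 210 × 60 = 12600.00, centroid at (105.00, 30.00).
hole 1: A = −(54 × 12) = -648.00, centroid at (116.00, 16.00).
hole 2: A = −(34 × 21) = -714.00, centroid at (182.00, 27.50).
ΣA = 11238.00 mm²
ΣAX̄ = (12600.00)(105.00) + (-648.00)(116.00) + (-714.00)(182.00) = 1117884.00 mm³
ΣAȲ = (12600.00)(30.00) + (-648.00)(16.00) + (-714.00)(27.50) = 347997.00 mm³
X̄ = 1117884.00 / 11238.00 = 99.47 mm
Ȳ = 347997.00 / 11238.00 = 30.97 mm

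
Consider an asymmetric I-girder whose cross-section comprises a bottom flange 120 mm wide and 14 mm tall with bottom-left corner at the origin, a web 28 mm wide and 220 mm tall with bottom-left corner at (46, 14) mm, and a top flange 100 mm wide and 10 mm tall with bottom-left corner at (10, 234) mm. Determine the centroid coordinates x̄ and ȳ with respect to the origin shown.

x̄ = 60.00 mm, ȳ = 114.77 mm

Part | A | x̄ᵢ | ȳᵢ | A·x̄ᵢ | A·ȳᵢ
bottom flange | 1680.00 | 60.00 | 7.00 | 100800.00 | 11760.00
web | 6160.00 | 60.00 | 124.00 | 369600.00 | 763840.00
top flange | 1000.00 | 60.00 | 239.00 | 60000.00 | 239000.00
Σ | 8840.00 |  |  | 530400.00 | 1014600.00
x̄ = 530400.00 / 8840.00 = 60.00 mm
ȳ = 1014600.00 / 8840.00 = 114.77 mm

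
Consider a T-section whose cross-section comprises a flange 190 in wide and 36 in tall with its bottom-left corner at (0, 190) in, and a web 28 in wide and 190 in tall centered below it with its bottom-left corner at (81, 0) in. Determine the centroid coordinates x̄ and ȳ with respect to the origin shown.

x̄ = 95.00 in, ȳ = 158.56 in

web: A = 28 × 190 = 5320.00, centroid at (95.00, 95.00).
flange: A = 190 × 36 = 6840.00, centroid at (95.00, 208.00).
ΣA = 12160.00 in²
ΣAx̄ = (5320.00)(95.00) + (6840.00)(95.00) = 1155200.00 in³
ΣAȳ = (5320.00)(95.00) + (6840.00)(208.00) = 1928120.00 in³
x̄ = 1155200.00 / 12160.00 = 95.00 in
ȳ = 1928120.00 / 12160.00 = 158.56 in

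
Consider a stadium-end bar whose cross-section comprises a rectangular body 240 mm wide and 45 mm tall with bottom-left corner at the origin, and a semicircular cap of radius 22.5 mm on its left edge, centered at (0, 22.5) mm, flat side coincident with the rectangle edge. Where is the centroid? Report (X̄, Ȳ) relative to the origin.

rectangular body: A = 240 × 45 = 10800.00, centroid at (120.00, 22.50).
semicircular end: A = ½π·22.5² = 795.22, centroid at (-9.55, 22.50).
ΣA = 11595.22 mm²
ΣAX̄ = (10800.00)(120.00) + (795.22)(-9.55) = 1288406.25 mm³
ΣAȲ = (10800.00)(22.50) + (795.22)(22.50) = 260892.35 mm³
X̄ = 1288406.25 / 11595.22 = 111.12 mm
Ȳ = 260892.35 / 11595.22 = 22.50 mm

X̄ = 111.12 mm, Ȳ = 22.50 mm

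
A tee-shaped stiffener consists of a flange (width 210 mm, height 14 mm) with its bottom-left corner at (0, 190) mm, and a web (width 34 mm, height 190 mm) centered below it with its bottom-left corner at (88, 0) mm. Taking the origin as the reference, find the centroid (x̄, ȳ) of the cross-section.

x̄ = 105.00 mm, ȳ = 126.90 mm

web: A = 34 × 190 = 6460.00, centroid at (105.00, 95.00).
flange: A = 210 × 14 = 2940.00, centroid at (105.00, 197.00).
ΣA = 9400.00 mm², ΣAx̄ = 987000.00 mm³, ΣAȳ = 1192880.00 mm³.
x̄ = 987000.00/9400.00 = 105.00 mm; ȳ = 1192880.00/9400.00 = 126.90 mm.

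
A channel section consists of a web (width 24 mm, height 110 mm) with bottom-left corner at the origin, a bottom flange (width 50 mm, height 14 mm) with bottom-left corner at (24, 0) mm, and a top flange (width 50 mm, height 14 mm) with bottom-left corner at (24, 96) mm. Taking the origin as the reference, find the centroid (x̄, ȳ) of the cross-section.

web: A = 24 × 110 = 2640.00, centroid at (12.00, 55.00).
bottom flange: A = 50 × 14 = 700.00, centroid at (49.00, 7.00).
top flange: A = 50 × 14 = 700.00, centroid at (49.00, 103.00).
ΣA = 4040.00 mm²
ΣAx̄ = (2640.00)(12.00) + (700.00)(49.00) + (700.00)(49.00) = 100280.00 mm³
ΣAȳ = (2640.00)(55.00) + (700.00)(7.00) + (700.00)(103.00) = 222200.00 mm³
x̄ = 100280.00 / 4040.00 = 24.82 mm
ȳ = 222200.00 / 4040.00 = 55.00 mm

x̄ = 24.82 mm, ȳ = 55.00 mm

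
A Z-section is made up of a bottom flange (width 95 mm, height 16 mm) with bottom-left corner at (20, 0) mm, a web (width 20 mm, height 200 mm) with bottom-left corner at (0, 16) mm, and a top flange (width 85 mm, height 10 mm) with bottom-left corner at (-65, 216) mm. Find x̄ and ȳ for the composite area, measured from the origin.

Part | A | x̄ᵢ | ȳᵢ | A·x̄ᵢ | A·ȳᵢ
bottom flange | 1520.00 | 67.50 | 8.00 | 102600.00 | 12160.00
web | 4000.00 | 10.00 | 116.00 | 40000.00 | 464000.00
top flange | 850.00 | -22.50 | 221.00 | -19125.00 | 187850.00
Σ | 6370.00 |  |  | 123475.00 | 664010.00
x̄ = 123475.00 / 6370.00 = 19.38 mm
ȳ = 664010.00 / 6370.00 = 104.24 mm

x̄ = 19.38 mm, ȳ = 104.24 mm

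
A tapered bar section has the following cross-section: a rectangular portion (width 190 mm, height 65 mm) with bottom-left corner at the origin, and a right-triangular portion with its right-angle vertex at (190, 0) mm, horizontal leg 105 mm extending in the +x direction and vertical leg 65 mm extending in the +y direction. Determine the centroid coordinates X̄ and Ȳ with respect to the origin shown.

rectangular portion: A = 190 × 65 = 12350.00, centroid at (95.00, 32.50).
triangular portion: A = ½·105·65 = 3412.50, centroid at (225.00, 21.67).
ΣA = 15762.50 mm²
ΣAX̄ = (12350.00)(95.00) + (3412.50)(225.00) = 1941062.50 mm³
ΣAȲ = (12350.00)(32.50) + (3412.50)(21.67) = 475312.50 mm³
X̄ = 1941062.50 / 15762.50 = 123.14 mm
Ȳ = 475312.50 / 15762.50 = 30.15 mm

X̄ = 123.14 mm, Ȳ = 30.15 mm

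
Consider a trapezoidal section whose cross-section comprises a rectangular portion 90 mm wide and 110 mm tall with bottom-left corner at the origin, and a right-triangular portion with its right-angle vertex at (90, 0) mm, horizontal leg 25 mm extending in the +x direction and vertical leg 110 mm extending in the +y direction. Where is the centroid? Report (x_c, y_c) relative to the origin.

rectangular portion: A = 90 × 110 = 9900.00, centroid at (45.00, 55.00).
triangular portion: A = ½·25·110 = 1375.00, centroid at (98.33, 36.67).
ΣA = 11275.00 mm², ΣAx_c = 580708.33 mm³, ΣAy_c = 594916.67 mm³.
x_c = 580708.33/11275.00 = 51.50 mm; y_c = 594916.67/11275.00 = 52.76 mm.

x_c = 51.50 mm, y_c = 52.76 mm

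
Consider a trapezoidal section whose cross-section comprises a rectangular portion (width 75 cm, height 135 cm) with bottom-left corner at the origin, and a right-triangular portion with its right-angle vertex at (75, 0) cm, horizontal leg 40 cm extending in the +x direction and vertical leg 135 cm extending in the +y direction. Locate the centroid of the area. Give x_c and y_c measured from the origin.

x_c = 48.20 cm, y_c = 62.76 cm

rectangular portion: A = 75 × 135 = 10125.00, centroid at (37.50, 67.50).
triangular portion: A = ½·40·135 = 2700.00, centroid at (88.33, 45.00).
ΣA = 12825.00 cm²
ΣAx_c = (10125.00)(37.50) + (2700.00)(88.33) = 618187.50 cm³
ΣAy_c = (10125.00)(67.50) + (2700.00)(45.00) = 804937.50 cm³
x_c = 618187.50 / 12825.00 = 48.20 cm
y_c = 804937.50 / 12825.00 = 62.76 cm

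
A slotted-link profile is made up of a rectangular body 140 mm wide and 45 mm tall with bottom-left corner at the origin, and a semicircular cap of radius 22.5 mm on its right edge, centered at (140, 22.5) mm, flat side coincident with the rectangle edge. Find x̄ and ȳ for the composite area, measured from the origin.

rectangular body: A = 140 × 45 = 6300.00, centroid at (70.00, 22.50).
semicircular end: A = ½π·22.5² = 795.22, centroid at (149.55, 22.50).
ΣA = 7095.22 mm²
ΣAx̄ = (6300.00)(70.00) + (795.22)(149.55) = 559923.94 mm³
ΣAȳ = (6300.00)(22.50) + (795.22)(22.50) = 159642.35 mm³
x̄ = 559923.94 / 7095.22 = 78.92 mm
ȳ = 159642.35 / 7095.22 = 22.50 mm

x̄ = 78.92 mm, ȳ = 22.50 mm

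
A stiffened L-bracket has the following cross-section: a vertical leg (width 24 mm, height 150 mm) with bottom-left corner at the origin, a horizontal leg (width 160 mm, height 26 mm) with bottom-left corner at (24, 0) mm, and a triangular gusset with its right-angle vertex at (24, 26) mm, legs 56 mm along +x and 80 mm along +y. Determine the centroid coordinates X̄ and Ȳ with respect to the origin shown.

vertical leg: A = 24 × 150 = 3600.00, centroid at (12.00, 75.00).
horizontal leg: A = 160 × 26 = 4160.00, centroid at (104.00, 13.00).
gusset: A = ½·56·80 = 2240.00, centroid at (42.67, 52.67).
ΣA = 10000.00 mm²
ΣAX̄ = (3600.00)(12.00) + (4160.00)(104.00) + (2240.00)(42.67) = 571413.33 mm³
ΣAȲ = (3600.00)(75.00) + (4160.00)(13.00) + (2240.00)(52.67) = 442053.33 mm³
X̄ = 571413.33 / 10000.00 = 57.14 mm
Ȳ = 442053.33 / 10000.00 = 44.21 mm

X̄ = 57.14 mm, Ȳ = 44.21 mm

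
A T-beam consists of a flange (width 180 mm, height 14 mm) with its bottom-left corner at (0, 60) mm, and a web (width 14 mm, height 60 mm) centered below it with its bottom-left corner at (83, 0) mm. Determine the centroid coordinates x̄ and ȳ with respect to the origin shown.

x̄ = 90.00 mm, ȳ = 57.75 mm

Part | A | x̄ᵢ | ȳᵢ | A·x̄ᵢ | A·ȳᵢ
web | 840.00 | 90.00 | 30.00 | 75600.00 | 25200.00
flange | 2520.00 | 90.00 | 67.00 | 226800.00 | 168840.00
Σ | 3360.00 |  |  | 302400.00 | 194040.00
x̄ = 302400.00 / 3360.00 = 90.00 mm
ȳ = 194040.00 / 3360.00 = 57.75 mm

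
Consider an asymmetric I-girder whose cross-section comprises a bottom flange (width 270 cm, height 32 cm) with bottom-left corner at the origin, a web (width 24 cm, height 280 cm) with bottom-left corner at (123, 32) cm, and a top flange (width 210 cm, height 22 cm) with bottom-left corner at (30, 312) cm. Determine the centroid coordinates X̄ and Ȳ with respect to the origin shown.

bottom flange: A = 270 × 32 = 8640.00, centroid at (135.00, 16.00).
web: A = 24 × 280 = 6720.00, centroid at (135.00, 172.00).
top flange: A = 210 × 22 = 4620.00, centroid at (135.00, 323.00).
ΣA = 19980.00 cm², ΣAX̄ = 2697300.00 cm³, ΣAȲ = 2786340.00 cm³.
X̄ = 2697300.00/19980.00 = 135.00 cm; Ȳ = 2786340.00/19980.00 = 139.46 cm.

X̄ = 135.00 cm, Ȳ = 139.46 cm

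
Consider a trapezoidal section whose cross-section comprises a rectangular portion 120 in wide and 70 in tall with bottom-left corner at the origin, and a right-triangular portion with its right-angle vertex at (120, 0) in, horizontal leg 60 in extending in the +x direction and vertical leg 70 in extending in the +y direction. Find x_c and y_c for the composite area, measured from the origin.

Part | A | x̄ᵢ | ȳᵢ | A·x̄ᵢ | A·ȳᵢ
rectangular portion | 8400.00 | 60.00 | 35.00 | 504000.00 | 294000.00
triangular portion | 2100.00 | 140.00 | 23.33 | 294000.00 | 49000.00
Σ | 10500.00 |  |  | 798000.00 | 343000.00
x_c = 798000.00 / 10500.00 = 76.00 in
y_c = 343000.00 / 10500.00 = 32.67 in

x_c = 76.00 in, y_c = 32.67 in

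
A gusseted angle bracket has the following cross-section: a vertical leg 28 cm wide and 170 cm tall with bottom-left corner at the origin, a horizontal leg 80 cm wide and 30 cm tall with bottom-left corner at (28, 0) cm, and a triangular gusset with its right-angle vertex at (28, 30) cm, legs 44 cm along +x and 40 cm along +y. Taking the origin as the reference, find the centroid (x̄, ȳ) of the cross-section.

x̄ = 33.26 cm, ȳ = 59.54 cm

Part | A | x̄ᵢ | ȳᵢ | A·x̄ᵢ | A·ȳᵢ
vertical leg | 4760.00 | 14.00 | 85.00 | 66640.00 | 404600.00
horizontal leg | 2400.00 | 68.00 | 15.00 | 163200.00 | 36000.00
gusset | 880.00 | 42.67 | 43.33 | 37546.67 | 38133.33
Σ | 8040.00 |  |  | 267386.67 | 478733.33
x̄ = 267386.67 / 8040.00 = 33.26 cm
ȳ = 478733.33 / 8040.00 = 59.54 cm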